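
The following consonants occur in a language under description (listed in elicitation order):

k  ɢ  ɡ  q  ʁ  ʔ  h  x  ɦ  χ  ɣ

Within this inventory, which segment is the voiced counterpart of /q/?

/ɢ/

/q/ is a voiceless uvular stop.
The voiced counterpart is a voiced uvular stop — in this inventory, /ɢ/.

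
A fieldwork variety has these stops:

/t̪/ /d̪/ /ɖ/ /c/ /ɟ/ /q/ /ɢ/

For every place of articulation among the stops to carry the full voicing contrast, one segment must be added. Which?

/ʈ/

Voiceless: /t̪/ (dental), /c/ (palatal), /q/ (uvular).
Voiced: /d̪/ (dental), /ɖ/ (retroflex), /ɟ/ (palatal), /ɢ/ (uvular).
The retroflex row has no voiceless member, so the gap is the voiceless retroflex stop /ʈ/.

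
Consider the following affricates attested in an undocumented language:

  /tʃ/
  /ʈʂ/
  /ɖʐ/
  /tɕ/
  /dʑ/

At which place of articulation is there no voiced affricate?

place of articulation  voiceless  voiced  
postalveolar      tʃ        —       
retroflex         ʈʂ        ɖʐ      
alveolo-palatal   tɕ        dʑ      
Every place of articulation has a voiced member except postalveolar, where /dʒ/ would be expected.

postalveolar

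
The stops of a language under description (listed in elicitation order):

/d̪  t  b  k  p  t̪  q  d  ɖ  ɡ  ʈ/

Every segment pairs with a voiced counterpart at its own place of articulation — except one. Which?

/q/

Bilabial: /p/ ~ /b/
Dental: /t̪/ ~ /d̪/
Alveolar: /t/ ~ /d/
Retroflex: /ʈ/ ~ /ɖ/
Velar: /k/ ~ /ɡ/
Uvular: only /q/ (voiceless); no voiced partner.
So /q/ is the unpaired segment.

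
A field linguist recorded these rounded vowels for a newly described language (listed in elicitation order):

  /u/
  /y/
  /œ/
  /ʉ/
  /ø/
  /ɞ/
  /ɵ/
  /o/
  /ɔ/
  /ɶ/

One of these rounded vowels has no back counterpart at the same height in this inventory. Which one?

High: /y/ ~ /ʉ/ ~ /u/
High-mid: /ø/ ~ /ɵ/ ~ /o/
Low-mid: /œ/ ~ /ɞ/ ~ /ɔ/
Low: only /ɶ/ (front); no back partner.
So /ɶ/ is the unpaired segment.

/ɶ/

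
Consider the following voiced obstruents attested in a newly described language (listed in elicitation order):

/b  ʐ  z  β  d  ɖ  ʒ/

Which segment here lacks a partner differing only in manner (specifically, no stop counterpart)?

/ʒ/

Bilabial: /b/ ~ /β/
Alveolar: /d/ ~ /z/
Retroflex: /ɖ/ ~ /ʐ/
Postalveolar: only /ʒ/ (fricative); no stop partner.
So /ʒ/ is the unpaired segment.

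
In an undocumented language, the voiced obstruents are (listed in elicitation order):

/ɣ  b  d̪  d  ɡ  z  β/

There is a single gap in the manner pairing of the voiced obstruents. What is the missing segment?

/ð/

bilabial: stop /b/, fricative /β/.
dental: stop /d̪/, fricative —.
alveolar: stop /d/, fricative /z/.
velar: stop /ɡ/, fricative /ɣ/.
The dental row has no fricative member, so the gap is the dental fricative /ð/.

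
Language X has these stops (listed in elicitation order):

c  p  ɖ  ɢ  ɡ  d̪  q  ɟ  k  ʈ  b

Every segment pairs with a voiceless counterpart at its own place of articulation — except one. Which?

/d̪/

Bilabial: /p/ ~ /b/
Retroflex: /ʈ/ ~ /ɖ/
Palatal: /c/ ~ /ɟ/
Velar: /k/ ~ /ɡ/
Uvular: /q/ ~ /ɢ/
Dental: only /d̪/ (voiced); no voiceless partner.
So /d̪/ is the unpaired segment.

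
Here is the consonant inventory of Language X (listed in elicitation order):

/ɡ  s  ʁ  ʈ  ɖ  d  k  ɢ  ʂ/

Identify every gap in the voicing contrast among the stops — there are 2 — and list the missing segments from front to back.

/t/, /q/

place of articulation  voiceless  voiced  
alveolar          —         d       
retroflex         ʈ         ɖ       
velar             k         ɡ       
uvular            —         ɢ       
Gaps, from front to back: alveolar lacks voiceless (/t/); uvular lacks voiceless (/q/).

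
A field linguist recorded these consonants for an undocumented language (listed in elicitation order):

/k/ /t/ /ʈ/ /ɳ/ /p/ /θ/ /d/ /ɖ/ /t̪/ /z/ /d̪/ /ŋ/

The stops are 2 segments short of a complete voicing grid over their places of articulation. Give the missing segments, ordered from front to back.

place of articulation  voiceless  voiced  
bilabial          p         —       
dental            t̪        d̪      
alveolar          t         d       
retroflex         ʈ         ɖ       
velar             k         —       
Gaps, from front to back: bilabial lacks voiced (/b/); velar lacks voiced (/ɡ/).

/b/, /ɡ/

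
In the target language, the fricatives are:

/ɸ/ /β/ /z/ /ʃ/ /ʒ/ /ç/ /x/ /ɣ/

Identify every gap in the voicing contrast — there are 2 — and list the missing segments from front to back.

/s/, /ʝ/

place of articulation  voiceless  voiced  
bilabial          ɸ         β       
alveolar          —         z       
postalveolar      ʃ         ʒ       
palatal           ç         —       
velar             x         ɣ       
Gaps, from front to back: alveolar lacks voiceless (/s/); palatal lacks voiced (/ʝ/).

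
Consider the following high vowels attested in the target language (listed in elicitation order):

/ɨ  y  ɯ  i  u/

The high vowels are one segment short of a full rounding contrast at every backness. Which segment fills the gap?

/ʉ/

front: unrounded /i/, rounded /y/.
central: unrounded /ɨ/, rounded —.
back: unrounded /ɯ/, rounded /u/.
The central row has no rounded member, so the gap is the central rounded vowel /ʉ/.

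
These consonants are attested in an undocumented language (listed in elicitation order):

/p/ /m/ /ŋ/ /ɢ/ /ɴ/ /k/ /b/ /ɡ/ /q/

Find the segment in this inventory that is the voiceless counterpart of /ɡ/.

/k/

/ɡ/ is a voiced velar stop.
The voiceless counterpart is a voiceless velar stop — in this inventory, /k/.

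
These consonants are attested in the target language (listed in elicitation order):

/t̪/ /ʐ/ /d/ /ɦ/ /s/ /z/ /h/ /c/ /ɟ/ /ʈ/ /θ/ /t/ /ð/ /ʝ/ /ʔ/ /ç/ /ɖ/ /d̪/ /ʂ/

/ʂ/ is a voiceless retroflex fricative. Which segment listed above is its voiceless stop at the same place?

The voiceless stop at the same place is a voiceless retroflex stop — in this inventory, /ʈ/.

/ʈ/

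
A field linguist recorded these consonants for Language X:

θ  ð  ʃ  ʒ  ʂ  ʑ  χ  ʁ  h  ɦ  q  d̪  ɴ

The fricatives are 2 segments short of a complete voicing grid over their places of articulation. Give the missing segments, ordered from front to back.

Voiceless: /θ/ (dental), /ʃ/ (postalveolar), /ʂ/ (retroflex), /χ/ (uvular), /h/ (glottal).
Voiced: /ð/ (dental), /ʒ/ (postalveolar), /ʑ/ (alveolo-palatal), /ʁ/ (uvular), /ɦ/ (glottal).
Gaps, from front to back: retroflex lacks voiced (/ʐ/); alveolo-palatal lacks voiceless (/ɕ/).

/ʐ/, /ɕ/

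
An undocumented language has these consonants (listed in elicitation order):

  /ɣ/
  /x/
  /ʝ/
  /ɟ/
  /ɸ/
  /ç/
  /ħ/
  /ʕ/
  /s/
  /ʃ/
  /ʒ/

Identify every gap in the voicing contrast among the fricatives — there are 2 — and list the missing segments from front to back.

/β/, /z/

Voiceless: /ɸ/ (bilabial), /s/ (alveolar), /ʃ/ (postalveolar), /ç/ (palatal), /x/ (velar), /ħ/ (pharyngeal).
Voiced: /ʒ/ (postalveolar), /ʝ/ (palatal), /ɣ/ (velar), /ʕ/ (pharyngeal).
Gaps, from front to back: bilabial lacks voiced (/β/); alveolar lacks voiced (/z/).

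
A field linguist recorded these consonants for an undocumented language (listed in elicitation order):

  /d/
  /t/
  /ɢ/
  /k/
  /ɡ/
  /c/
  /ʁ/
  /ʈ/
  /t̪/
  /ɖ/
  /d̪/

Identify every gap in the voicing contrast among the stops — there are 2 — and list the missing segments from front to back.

/ɟ/, /q/

dental: voiceless /t̪/, voiced /d̪/.
alveolar: voiceless /t/, voiced /d/.
retroflex: voiceless /ʈ/, voiced /ɖ/.
palatal: voiceless /c/, voiced —.
velar: voiceless /k/, voiced /ɡ/.
uvular: voiceless —, voiced /ɢ/.
Gaps, from front to back: palatal lacks voiced (/ɟ/); uvular lacks voiceless (/q/).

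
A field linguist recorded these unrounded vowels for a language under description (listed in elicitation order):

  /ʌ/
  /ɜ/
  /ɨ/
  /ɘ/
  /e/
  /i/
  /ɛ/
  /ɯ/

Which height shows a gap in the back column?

high: front /i/, central /ɨ/, back /ɯ/.
high-mid: front /e/, central /ɘ/, back —.
low-mid: front /ɛ/, central /ɜ/, back /ʌ/.
Every height has a back member except high-mid, where /ɤ/ would be expected.

high-mid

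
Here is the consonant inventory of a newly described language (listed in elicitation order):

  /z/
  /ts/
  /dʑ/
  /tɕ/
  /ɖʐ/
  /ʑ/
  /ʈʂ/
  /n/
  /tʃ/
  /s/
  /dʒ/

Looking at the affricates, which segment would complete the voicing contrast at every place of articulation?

/dz/

Voiceless: /ts/ (alveolar), /tʃ/ (postalveolar), /ʈʂ/ (retroflex), /tɕ/ (alveolo-palatal).
Voiced: /dʒ/ (postalveolar), /ɖʐ/ (retroflex), /dʑ/ (alveolo-palatal).
The alveolar row has no voiced member, so the gap is the voiced alveolar affricate /dz/.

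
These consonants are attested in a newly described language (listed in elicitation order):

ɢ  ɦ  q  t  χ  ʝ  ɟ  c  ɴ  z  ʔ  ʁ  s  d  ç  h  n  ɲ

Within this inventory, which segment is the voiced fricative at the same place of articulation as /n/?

/z/

/n/ is an alveolar nasal.
The voiced fricative at the same place is a voiced alveolar fricative — in this inventory, /z/.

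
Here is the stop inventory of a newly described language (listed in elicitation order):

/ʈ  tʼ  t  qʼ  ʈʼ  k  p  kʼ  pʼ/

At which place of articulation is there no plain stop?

bilabial: plain /p/, ejective /pʼ/.
alveolar: plain /t/, ejective /tʼ/.
retroflex: plain /ʈ/, ejective /ʈʼ/.
velar: plain /k/, ejective /kʼ/.
uvular: plain —, ejective /qʼ/.
Every place of articulation has a plain member except uvular, where /q/ would be expected.

uvular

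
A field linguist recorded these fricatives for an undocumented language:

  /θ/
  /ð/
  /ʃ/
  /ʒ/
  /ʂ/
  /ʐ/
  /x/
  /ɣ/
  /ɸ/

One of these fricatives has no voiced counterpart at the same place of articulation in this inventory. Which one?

Dental: /θ/ ~ /ð/
Postalveolar: /ʃ/ ~ /ʒ/
Retroflex: /ʂ/ ~ /ʐ/
Velar: /x/ ~ /ɣ/
Bilabial: only /ɸ/ (voiceless); no voiced partner.
So /ɸ/ is the unpaired segment.

/ɸ/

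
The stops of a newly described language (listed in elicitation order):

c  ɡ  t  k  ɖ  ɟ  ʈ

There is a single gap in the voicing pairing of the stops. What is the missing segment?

/d/

place of articulation  voiceless  voiced  
alveolar          t         —       
retroflex         ʈ         ɖ       
palatal           c         ɟ       
velar             k         ɡ       
The alveolar row has no voiced member, so the gap is the voiced alveolar stop /d/.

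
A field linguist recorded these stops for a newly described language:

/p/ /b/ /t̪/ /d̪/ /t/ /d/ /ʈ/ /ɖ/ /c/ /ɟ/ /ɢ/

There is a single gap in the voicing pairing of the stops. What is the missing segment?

bilabial: voiceless /p/, voiced /b/.
dental: voiceless /t̪/, voiced /d̪/.
alveolar: voiceless /t/, voiced /d/.
retroflex: voiceless /ʈ/, voiced /ɖ/.
palatal: voiceless /c/, voiced /ɟ/.
uvular: voiceless —, voiced /ɢ/.
The uvular row has no voiceless member, so the gap is the voiceless uvular stop /q/.

/q/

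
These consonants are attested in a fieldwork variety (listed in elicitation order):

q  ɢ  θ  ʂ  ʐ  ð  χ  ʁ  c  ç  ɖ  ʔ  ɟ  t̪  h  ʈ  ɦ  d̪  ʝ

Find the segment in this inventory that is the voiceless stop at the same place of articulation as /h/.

/h/ is a voiceless glottal fricative.
The voiceless stop at the same place is a voiceless glottal stop — in this inventory, /ʔ/.

/ʔ/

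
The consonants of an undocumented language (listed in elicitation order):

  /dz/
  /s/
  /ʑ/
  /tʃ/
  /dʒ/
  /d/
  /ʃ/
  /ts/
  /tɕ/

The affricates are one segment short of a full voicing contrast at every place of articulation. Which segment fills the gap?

alveolar: voiceless /ts/, voiced /dz/.
postalveolar: voiceless /tʃ/, voiced /dʒ/.
alveolo-palatal: voiceless /tɕ/, voiced —.
The alveolo-palatal row has no voiced member, so the gap is the voiced alveolo-palatal affricate /dʑ/.

/dʑ/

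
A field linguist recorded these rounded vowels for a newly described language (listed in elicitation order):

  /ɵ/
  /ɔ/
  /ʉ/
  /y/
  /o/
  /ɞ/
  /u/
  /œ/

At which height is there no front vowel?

high-mid

high: front /y/, central /ʉ/, back /u/.
high-mid: front —, central /ɵ/, back /o/.
low-mid: front /œ/, central /ɞ/, back /ɔ/.
Every height has a front member except high-mid, where /ø/ would be expected.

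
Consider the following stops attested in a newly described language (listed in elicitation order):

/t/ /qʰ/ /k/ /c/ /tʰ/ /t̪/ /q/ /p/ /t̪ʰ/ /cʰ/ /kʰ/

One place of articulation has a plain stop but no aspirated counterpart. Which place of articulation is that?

bilabial

place of articulation  plain     aspirated
bilabial          p         —       
dental            t̪        t̪ʰ     
alveolar          t         tʰ      
palatal           c         cʰ      
velar             k         kʰ      
uvular            q         qʰ      
Every place of articulation has an aspirated member except bilabial, where /pʰ/ would be expected.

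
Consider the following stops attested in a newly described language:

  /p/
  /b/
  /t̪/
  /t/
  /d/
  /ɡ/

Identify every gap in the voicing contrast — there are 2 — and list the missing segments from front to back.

/d̪/, /k/

place of articulation  voiceless  voiced  
bilabial          p         b       
dental            t̪        —       
alveolar          t         d       
velar             —         ɡ       
Gaps, from front to back: dental lacks voiced (/d̪/); velar lacks voiceless (/k/).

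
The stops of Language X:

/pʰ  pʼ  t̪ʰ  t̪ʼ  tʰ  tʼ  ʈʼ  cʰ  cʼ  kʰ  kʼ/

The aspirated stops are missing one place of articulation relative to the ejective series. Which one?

retroflex

bilabial: aspirated /pʰ/, ejective /pʼ/.
dental: aspirated /t̪ʰ/, ejective /t̪ʼ/.
alveolar: aspirated /tʰ/, ejective /tʼ/.
retroflex: aspirated —, ejective /ʈʼ/.
palatal: aspirated /cʰ/, ejective /cʼ/.
velar: aspirated /kʰ/, ejective /kʼ/.
Every place of articulation has an aspirated member except retroflex, where /ʈʰ/ would be expected.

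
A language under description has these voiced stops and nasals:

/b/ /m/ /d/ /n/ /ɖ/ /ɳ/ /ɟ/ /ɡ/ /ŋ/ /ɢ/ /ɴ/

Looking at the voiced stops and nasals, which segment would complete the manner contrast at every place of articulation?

/ɲ/

bilabial: oral stop /b/, nasal /m/.
alveolar: oral stop /d/, nasal /n/.
retroflex: oral stop /ɖ/, nasal /ɳ/.
palatal: oral stop /ɟ/, nasal —.
velar: oral stop /ɡ/, nasal /ŋ/.
uvular: oral stop /ɢ/, nasal /ɴ/.
The palatal row has no nasal member, so the gap is the palatal nasal /ɲ/.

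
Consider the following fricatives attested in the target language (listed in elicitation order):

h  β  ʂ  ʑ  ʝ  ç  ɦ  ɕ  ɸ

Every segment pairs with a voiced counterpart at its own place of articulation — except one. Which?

/ʂ/

Bilabial: /ɸ/ ~ /β/
Alveolo-palatal: /ɕ/ ~ /ʑ/
Palatal: /ç/ ~ /ʝ/
Glottal: /h/ ~ /ɦ/
Retroflex: only /ʂ/ (voiceless); no voiced partner.
So /ʂ/ is the unpaired segment.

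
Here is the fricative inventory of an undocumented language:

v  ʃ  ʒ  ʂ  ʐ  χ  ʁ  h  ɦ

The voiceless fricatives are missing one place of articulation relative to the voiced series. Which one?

labiodental

place of articulation  voiceless  voiced  
labiodental       —         v       
postalveolar      ʃ         ʒ       
retroflex         ʂ         ʐ       
uvular            χ         ʁ       
glottal           h         ɦ       
Every place of articulation has a voiceless member except labiodental, where /f/ would be expected.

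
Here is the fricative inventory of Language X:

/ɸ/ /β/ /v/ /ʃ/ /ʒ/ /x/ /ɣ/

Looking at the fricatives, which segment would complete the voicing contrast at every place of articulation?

/f/

place of articulation  voiceless  voiced  
bilabial          ɸ         β       
labiodental       —         v       
postalveolar      ʃ         ʒ       
velar             x         ɣ       
The labiodental row has no voiceless member, so the gap is the voiceless labiodental fricative /f/.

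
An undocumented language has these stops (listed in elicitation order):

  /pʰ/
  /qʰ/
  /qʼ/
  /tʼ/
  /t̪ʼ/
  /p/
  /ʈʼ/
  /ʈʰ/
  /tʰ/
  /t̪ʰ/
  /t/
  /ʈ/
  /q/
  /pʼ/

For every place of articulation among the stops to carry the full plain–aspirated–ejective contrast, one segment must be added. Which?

/t̪/

place of articulation  plain     aspirated  ejective
bilabial          p         pʰ        pʼ      
dental            —         t̪ʰ       t̪ʼ     
alveolar          t         tʰ        tʼ      
retroflex         ʈ         ʈʰ        ʈʼ      
uvular            q         qʰ        qʼ      
The dental row has no plain member, so the gap is the plain dental stop /t̪/.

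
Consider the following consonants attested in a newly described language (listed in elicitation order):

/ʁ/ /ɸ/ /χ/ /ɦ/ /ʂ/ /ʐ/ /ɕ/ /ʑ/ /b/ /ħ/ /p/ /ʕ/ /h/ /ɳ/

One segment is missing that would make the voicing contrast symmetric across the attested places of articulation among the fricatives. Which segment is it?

/β/

place of articulation  voiceless  voiced  
bilabial          ɸ         —       
retroflex         ʂ         ʐ       
alveolo-palatal   ɕ         ʑ       
uvular            χ         ʁ       
pharyngeal        ħ         ʕ       
glottal           h         ɦ       
The bilabial row has no voiced member, so the gap is the voiced bilabial fricative /β/.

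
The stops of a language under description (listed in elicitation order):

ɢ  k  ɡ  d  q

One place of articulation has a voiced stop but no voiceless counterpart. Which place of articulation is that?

Voiceless: /k/ (velar), /q/ (uvular).
Voiced: /d/ (alveolar), /ɡ/ (velar), /ɢ/ (uvular).
Every place of articulation has a voiceless member except alveolar, where /t/ would be expected.

alveolar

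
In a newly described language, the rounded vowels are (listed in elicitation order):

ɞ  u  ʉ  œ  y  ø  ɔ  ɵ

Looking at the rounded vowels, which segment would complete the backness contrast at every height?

/o/

high: front /y/, central /ʉ/, back /u/.
high-mid: front /ø/, central /ɵ/, back —.
low-mid: front /œ/, central /ɞ/, back /ɔ/.
The high-mid row has no back member, so the gap is the high-mid back rounded vowel /o/.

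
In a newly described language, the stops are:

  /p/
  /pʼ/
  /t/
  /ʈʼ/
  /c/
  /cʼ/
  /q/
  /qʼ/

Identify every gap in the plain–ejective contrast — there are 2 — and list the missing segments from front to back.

/tʼ/, /ʈ/

bilabial: plain /p/, ejective /pʼ/.
alveolar: plain /t/, ejective —.
retroflex: plain —, ejective /ʈʼ/.
palatal: plain /c/, ejective /cʼ/.
uvular: plain /q/, ejective /qʼ/.
Gaps, from front to back: alveolar lacks ejective (/tʼ/); retroflex lacks plain (/ʈ/).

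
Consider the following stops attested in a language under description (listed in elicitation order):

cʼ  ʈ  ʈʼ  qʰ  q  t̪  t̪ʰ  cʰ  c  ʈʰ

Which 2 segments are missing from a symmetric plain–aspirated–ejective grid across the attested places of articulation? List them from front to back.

/t̪ʼ/, /qʼ/

place of articulation  plain     aspirated  ejective
dental            t̪        t̪ʰ       —       
retroflex         ʈ         ʈʰ        ʈʼ      
palatal           c         cʰ        cʼ      
uvular            q         qʰ        —       
Gaps, from front to back: dental lacks ejective (/t̪ʼ/); uvular lacks ejective (/qʼ/).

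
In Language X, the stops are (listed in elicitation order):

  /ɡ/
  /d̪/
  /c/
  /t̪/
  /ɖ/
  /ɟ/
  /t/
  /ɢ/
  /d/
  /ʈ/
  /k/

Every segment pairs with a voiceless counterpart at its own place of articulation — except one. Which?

Dental: /t̪/ ~ /d̪/
Alveolar: /t/ ~ /d/
Retroflex: /ʈ/ ~ /ɖ/
Palatal: /c/ ~ /ɟ/
Velar: /k/ ~ /ɡ/
Uvular: only /ɢ/ (voiced); no voiceless partner.
So /ɢ/ is the unpaired segment.

/ɢ/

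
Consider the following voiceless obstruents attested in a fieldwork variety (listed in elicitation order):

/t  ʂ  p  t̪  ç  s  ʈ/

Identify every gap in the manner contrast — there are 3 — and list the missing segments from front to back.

/ɸ/, /θ/, /c/

Stop: /p/ (bilabial), /t̪/ (dental), /t/ (alveolar), /ʈ/ (retroflex).
Fricative: /s/ (alveolar), /ʂ/ (retroflex), /ç/ (palatal).
Gaps, from front to back: bilabial lacks fricative (/ɸ/); dental lacks fricative (/θ/); palatal lacks stop (/c/).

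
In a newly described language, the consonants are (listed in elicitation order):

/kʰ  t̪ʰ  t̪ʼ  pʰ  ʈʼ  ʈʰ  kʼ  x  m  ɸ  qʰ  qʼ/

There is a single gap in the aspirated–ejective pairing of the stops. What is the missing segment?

Aspirated: /pʰ/ (bilabial), /t̪ʰ/ (dental), /ʈʰ/ (retroflex), /kʰ/ (velar), /qʰ/ (uvular).
Ejective: /t̪ʼ/ (dental), /ʈʼ/ (retroflex), /kʼ/ (velar), /qʼ/ (uvular).
The bilabial row has no ejective member, so the gap is the ejective bilabial stop /pʼ/.

/pʼ/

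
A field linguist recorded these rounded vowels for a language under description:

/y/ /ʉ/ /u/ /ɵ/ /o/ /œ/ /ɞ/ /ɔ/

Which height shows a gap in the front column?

height            front     central   back    
high              y         ʉ         u       
high-mid          —         ɵ         o       
low-mid           œ         ɞ         ɔ       
Every height has a front member except high-mid, where /ø/ would be expected.

high-mid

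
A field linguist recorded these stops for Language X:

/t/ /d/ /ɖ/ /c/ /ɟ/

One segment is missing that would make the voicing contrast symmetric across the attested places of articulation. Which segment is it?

/ʈ/

Voiceless: /t/ (alveolar), /c/ (palatal).
Voiced: /d/ (alveolar), /ɖ/ (retroflex), /ɟ/ (palatal).
The retroflex row has no voiceless member, so the gap is the voiceless retroflex stop /ʈ/.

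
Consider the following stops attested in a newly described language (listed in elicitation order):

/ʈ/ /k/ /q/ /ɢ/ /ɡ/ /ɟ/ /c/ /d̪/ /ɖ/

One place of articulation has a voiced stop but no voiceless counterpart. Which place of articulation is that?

Voiceless: /ʈ/ (retroflex), /c/ (palatal), /k/ (velar), /q/ (uvular).
Voiced: /d̪/ (dental), /ɖ/ (retroflex), /ɟ/ (palatal), /ɡ/ (velar), /ɢ/ (uvular).
Every place of articulation has a voiceless member except dental, where /t̪/ would be expected.

dental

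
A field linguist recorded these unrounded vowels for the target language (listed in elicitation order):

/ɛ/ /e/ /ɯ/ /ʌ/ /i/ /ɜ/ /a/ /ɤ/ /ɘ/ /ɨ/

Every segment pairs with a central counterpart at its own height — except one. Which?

/a/

High: /i/ ~ /ɨ/ ~ /ɯ/
High-mid: /e/ ~ /ɘ/ ~ /ɤ/
Low-mid: /ɛ/ ~ /ɜ/ ~ /ʌ/
Low: only /a/ (front); no central partner.
So /a/ is the unpaired segment.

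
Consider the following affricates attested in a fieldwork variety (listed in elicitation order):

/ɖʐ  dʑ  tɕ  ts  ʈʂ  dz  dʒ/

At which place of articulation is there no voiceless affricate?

postalveolar

Voiceless: /ts/ (alveolar), /ʈʂ/ (retroflex), /tɕ/ (alveolo-palatal).
Voiced: /dz/ (alveolar), /dʒ/ (postalveolar), /ɖʐ/ (retroflex), /dʑ/ (alveolo-palatal).
Every place of articulation has a voiceless member except postalveolar, where /tʃ/ would be expected.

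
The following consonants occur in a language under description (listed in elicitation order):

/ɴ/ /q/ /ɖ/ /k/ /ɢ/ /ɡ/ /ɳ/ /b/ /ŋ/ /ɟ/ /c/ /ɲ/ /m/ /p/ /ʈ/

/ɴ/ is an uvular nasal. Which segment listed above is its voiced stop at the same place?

/ɢ/

The voiced stop at the same place is a voiced uvular stop — in this inventory, /ɢ/.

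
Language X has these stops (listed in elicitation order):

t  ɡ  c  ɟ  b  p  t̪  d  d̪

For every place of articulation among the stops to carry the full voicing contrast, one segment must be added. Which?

/k/

place of articulation  voiceless  voiced  
bilabial          p         b       
dental            t̪        d̪      
alveolar          t         d       
palatal           c         ɟ       
velar             —         ɡ       
The velar row has no voiceless member, so the gap is the voiceless velar stop /k/.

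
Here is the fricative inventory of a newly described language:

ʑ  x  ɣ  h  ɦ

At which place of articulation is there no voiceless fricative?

place of articulation  voiceless  voiced  
alveolo-palatal   —         ʑ       
velar             x         ɣ       
glottal           h         ɦ       
Every place of articulation has a voiceless member except alveolo-palatal, where /ɕ/ would be expected.

alveolo-palatal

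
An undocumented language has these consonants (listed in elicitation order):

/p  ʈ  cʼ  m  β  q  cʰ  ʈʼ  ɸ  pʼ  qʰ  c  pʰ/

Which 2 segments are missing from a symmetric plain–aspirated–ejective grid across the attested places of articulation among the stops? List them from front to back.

/ʈʰ/, /qʼ/

place of articulation  plain     aspirated  ejective
bilabial          p         pʰ        pʼ      
retroflex         ʈ         —         ʈʼ      
palatal           c         cʰ        cʼ      
uvular            q         qʰ        —       
Gaps, from front to back: retroflex lacks aspirated (/ʈʰ/); uvular lacks ejective (/qʼ/).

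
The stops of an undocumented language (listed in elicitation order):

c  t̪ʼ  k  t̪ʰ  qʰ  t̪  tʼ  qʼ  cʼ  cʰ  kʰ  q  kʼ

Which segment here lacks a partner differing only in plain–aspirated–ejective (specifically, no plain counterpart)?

Dental: /t̪/ ~ /t̪ʰ/ ~ /t̪ʼ/
Palatal: /c/ ~ /cʰ/ ~ /cʼ/
Velar: /k/ ~ /kʰ/ ~ /kʼ/
Uvular: /q/ ~ /qʰ/ ~ /qʼ/
Alveolar: only /tʼ/ (ejective); no plain partner.
So /tʼ/ is the unpaired segment.

/tʼ/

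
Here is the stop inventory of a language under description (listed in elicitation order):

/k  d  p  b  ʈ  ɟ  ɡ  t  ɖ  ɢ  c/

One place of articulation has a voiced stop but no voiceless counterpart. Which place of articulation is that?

place of articulation  voiceless  voiced  
bilabial          p         b       
alveolar          t         d       
retroflex         ʈ         ɖ       
palatal           c         ɟ       
velar             k         ɡ       
uvular            —         ɢ       
Every place of articulation has a voiceless member except uvular, where /q/ would be expected.

uvular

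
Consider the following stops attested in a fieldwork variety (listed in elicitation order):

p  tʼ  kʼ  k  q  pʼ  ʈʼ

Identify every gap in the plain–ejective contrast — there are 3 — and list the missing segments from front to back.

Plain: /p/ (bilabial), /k/ (velar), /q/ (uvular).
Ejective: /pʼ/ (bilabial), /tʼ/ (alveolar), /ʈʼ/ (retroflex), /kʼ/ (velar).
Gaps, from front to back: alveolar lacks plain (/t/); retroflex lacks plain (/ʈ/); uvular lacks ejective (/qʼ/).

/t/, /ʈ/, /qʼ/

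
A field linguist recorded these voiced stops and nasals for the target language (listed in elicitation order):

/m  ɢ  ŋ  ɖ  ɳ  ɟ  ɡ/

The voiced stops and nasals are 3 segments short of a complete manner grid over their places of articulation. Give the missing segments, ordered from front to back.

/b/, /ɲ/, /ɴ/

bilabial: oral stop —, nasal /m/.
retroflex: oral stop /ɖ/, nasal /ɳ/.
palatal: oral stop /ɟ/, nasal —.
velar: oral stop /ɡ/, nasal /ŋ/.
uvular: oral stop /ɢ/, nasal —.
Gaps, from front to back: bilabial lacks oral stop (/b/); palatal lacks nasal (/ɲ/); uvular lacks nasal (/ɴ/).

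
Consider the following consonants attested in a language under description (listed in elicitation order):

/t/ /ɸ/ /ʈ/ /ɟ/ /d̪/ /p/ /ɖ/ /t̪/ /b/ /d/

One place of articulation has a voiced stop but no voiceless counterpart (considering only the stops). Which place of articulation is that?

Voiceless: /p/ (bilabial), /t̪/ (dental), /t/ (alveolar), /ʈ/ (retroflex).
Voiced: /b/ (bilabial), /d̪/ (dental), /d/ (alveolar), /ɖ/ (retroflex), /ɟ/ (palatal).
Every place of articulation has a voiceless member except palatal, where /c/ would be expected.

palatal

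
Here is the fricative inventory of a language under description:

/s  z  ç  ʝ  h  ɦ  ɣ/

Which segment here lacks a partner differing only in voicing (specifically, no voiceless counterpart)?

/ɣ/

Alveolar: /s/ ~ /z/
Palatal: /ç/ ~ /ʝ/
Glottal: /h/ ~ /ɦ/
Velar: only /ɣ/ (voiced); no voiceless partner.
So /ɣ/ is the unpaired segment.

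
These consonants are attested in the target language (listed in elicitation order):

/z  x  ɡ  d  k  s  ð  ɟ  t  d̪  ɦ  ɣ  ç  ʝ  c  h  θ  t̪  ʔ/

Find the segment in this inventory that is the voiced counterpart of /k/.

/ɡ/

/k/ is a voiceless velar stop.
The voiced counterpart is a voiced velar stop — in this inventory, /ɡ/.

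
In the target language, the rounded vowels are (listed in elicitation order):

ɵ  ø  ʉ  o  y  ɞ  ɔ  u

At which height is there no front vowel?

Front: /y/ (high), /ø/ (high-mid).
Central: /ʉ/ (high), /ɵ/ (high-mid), /ɞ/ (low-mid).
Back: /u/ (high), /o/ (high-mid), /ɔ/ (low-mid).
Every height has a front member except low-mid, where /œ/ would be expected.

low-mid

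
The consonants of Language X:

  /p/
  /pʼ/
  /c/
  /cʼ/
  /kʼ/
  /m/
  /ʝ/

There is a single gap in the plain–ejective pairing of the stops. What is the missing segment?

bilabial: plain /p/, ejective /pʼ/.
palatal: plain /c/, ejective /cʼ/.
velar: plain —, ejective /kʼ/.
The velar row has no plain member, so the gap is the plain velar stop /k/.

/k/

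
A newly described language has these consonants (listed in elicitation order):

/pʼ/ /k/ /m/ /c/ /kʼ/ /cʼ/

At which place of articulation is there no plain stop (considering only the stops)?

bilabial

place of articulation  plain     ejective
bilabial          —         pʼ      
palatal           c         cʼ      
velar             k         kʼ      
Every place of articulation has a plain member except bilabial, where /p/ would be expected.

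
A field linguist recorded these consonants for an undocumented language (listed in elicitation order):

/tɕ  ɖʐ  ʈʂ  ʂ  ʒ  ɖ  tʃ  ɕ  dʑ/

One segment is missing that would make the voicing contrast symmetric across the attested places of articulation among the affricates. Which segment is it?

postalveolar: voiceless /tʃ/, voiced —.
retroflex: voiceless /ʈʂ/, voiced /ɖʐ/.
alveolo-palatal: voiceless /tɕ/, voiced /dʑ/.
The postalveolar row has no voiced member, so the gap is the voiced postalveolar affricate /dʒ/.

/dʒ/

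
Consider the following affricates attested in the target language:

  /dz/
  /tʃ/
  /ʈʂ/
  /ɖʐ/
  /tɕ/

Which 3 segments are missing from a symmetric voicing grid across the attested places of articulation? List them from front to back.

alveolar: voiceless —, voiced /dz/.
postalveolar: voiceless /tʃ/, voiced —.
retroflex: voiceless /ʈʂ/, voiced /ɖʐ/.
alveolo-palatal: voiceless /tɕ/, voiced —.
Gaps, from front to back: alveolar lacks voiceless (/ts/); postalveolar lacks voiced (/dʒ/); alveolo-palatal lacks voiced (/dʑ/).

/ts/, /dʒ/, /dʑ/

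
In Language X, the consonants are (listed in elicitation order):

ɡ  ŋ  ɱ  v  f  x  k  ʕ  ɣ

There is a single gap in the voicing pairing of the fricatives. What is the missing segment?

/ħ/

place of articulation  voiceless  voiced  
labiodental       f         v       
velar             x         ɣ       
pharyngeal        —         ʕ       
The pharyngeal row has no voiceless member, so the gap is the voiceless pharyngeal fricative /ħ/.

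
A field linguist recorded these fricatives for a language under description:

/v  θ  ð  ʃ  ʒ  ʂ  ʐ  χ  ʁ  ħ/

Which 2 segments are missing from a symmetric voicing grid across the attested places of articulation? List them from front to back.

place of articulation  voiceless  voiced  
labiodental       —         v       
dental            θ         ð       
postalveolar      ʃ         ʒ       
retroflex         ʂ         ʐ       
uvular            χ         ʁ       
pharyngeal        ħ         —       
Gaps, from front to back: labiodental lacks voiceless (/f/); pharyngeal lacks voiced (/ʕ/).

/f/, /ʕ/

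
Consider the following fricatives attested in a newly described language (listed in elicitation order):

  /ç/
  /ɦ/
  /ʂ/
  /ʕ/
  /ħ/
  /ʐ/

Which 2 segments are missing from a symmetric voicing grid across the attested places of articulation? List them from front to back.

/ʝ/, /h/

place of articulation  voiceless  voiced  
retroflex         ʂ         ʐ       
palatal           ç         —       
pharyngeal        ħ         ʕ       
glottal           —         ɦ       
Gaps, from front to back: palatal lacks voiced (/ʝ/); glottal lacks voiceless (/h/).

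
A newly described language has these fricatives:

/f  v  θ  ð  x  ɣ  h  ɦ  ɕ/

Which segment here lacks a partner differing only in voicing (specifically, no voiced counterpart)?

Labiodental: /f/ ~ /v/
Dental: /θ/ ~ /ð/
Velar: /x/ ~ /ɣ/
Glottal: /h/ ~ /ɦ/
Alveolo-palatal: only /ɕ/ (voiceless); no voiced partner.
So /ɕ/ is the unpaired segment.

/ɕ/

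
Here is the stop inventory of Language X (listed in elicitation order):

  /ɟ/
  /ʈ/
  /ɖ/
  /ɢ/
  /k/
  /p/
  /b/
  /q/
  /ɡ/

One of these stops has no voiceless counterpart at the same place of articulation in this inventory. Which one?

Bilabial: /p/ ~ /b/
Retroflex: /ʈ/ ~ /ɖ/
Velar: /k/ ~ /ɡ/
Uvular: /q/ ~ /ɢ/
Palatal: only /ɟ/ (voiced); no voiceless partner.
So /ɟ/ is the unpaired segment.

/ɟ/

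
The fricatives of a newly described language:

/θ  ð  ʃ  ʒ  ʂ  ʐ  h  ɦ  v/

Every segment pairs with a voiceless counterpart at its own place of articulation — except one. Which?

Dental: /θ/ ~ /ð/
Postalveolar: /ʃ/ ~ /ʒ/
Retroflex: /ʂ/ ~ /ʐ/
Glottal: /h/ ~ /ɦ/
Labiodental: only /v/ (voiced); no voiceless partner.
So /v/ is the unpaired segment.

/v/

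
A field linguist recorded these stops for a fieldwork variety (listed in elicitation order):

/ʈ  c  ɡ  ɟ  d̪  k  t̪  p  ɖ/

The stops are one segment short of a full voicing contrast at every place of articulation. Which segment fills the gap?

bilabial: voiceless /p/, voiced —.
dental: voiceless /t̪/, voiced /d̪/.
retroflex: voiceless /ʈ/, voiced /ɖ/.
palatal: voiceless /c/, voiced /ɟ/.
velar: voiceless /k/, voiced /ɡ/.
The bilabial row has no voiced member, so the gap is the voiced bilabial stop /b/.

/b/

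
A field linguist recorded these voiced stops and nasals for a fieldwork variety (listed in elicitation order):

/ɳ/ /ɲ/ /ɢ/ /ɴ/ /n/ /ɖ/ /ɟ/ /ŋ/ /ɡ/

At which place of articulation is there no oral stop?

alveolar

place of articulation  oral stop  nasal   
alveolar          —         n       
retroflex         ɖ         ɳ       
palatal           ɟ         ɲ       
velar             ɡ         ŋ       
uvular            ɢ         ɴ       
Every place of articulation has an oral stop member except alveolar, where /d/ would be expected.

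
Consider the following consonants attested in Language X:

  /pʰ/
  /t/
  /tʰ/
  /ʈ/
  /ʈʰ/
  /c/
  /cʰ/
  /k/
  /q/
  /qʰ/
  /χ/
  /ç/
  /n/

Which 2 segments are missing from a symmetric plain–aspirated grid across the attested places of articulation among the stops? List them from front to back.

/p/, /kʰ/

bilabial: plain —, aspirated /pʰ/.
alveolar: plain /t/, aspirated /tʰ/.
retroflex: plain /ʈ/, aspirated /ʈʰ/.
palatal: plain /c/, aspirated /cʰ/.
velar: plain /k/, aspirated —.
uvular: plain /q/, aspirated /qʰ/.
Gaps, from front to back: bilabial lacks plain (/p/); velar lacks aspirated (/kʰ/).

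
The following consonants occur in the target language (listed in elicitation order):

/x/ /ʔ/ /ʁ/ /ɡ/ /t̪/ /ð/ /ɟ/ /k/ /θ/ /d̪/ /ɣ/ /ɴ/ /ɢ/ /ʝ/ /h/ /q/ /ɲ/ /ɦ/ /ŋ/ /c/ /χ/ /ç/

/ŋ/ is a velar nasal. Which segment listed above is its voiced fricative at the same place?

The voiced fricative at the same place is a voiced velar fricative — in this inventory, /ɣ/.

/ɣ/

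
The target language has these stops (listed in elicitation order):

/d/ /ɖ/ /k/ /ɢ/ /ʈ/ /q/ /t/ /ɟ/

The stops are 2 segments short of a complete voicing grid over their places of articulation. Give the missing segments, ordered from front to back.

/c/, /ɡ/

Voiceless: /t/ (alveolar), /ʈ/ (retroflex), /k/ (velar), /q/ (uvular).
Voiced: /d/ (alveolar), /ɖ/ (retroflex), /ɟ/ (palatal), /ɢ/ (uvular).
Gaps, from front to back: palatal lacks voiceless (/c/); velar lacks voiced (/ɡ/).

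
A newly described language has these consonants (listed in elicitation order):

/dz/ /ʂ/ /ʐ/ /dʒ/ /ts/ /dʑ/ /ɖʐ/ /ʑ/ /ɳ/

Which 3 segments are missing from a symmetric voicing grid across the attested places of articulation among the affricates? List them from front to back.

place of articulation  voiceless  voiced  
alveolar          ts        dz      
postalveolar      —         dʒ      
retroflex         —         ɖʐ      
alveolo-palatal   —         dʑ      
Gaps, from front to back: postalveolar lacks voiceless (/tʃ/); retroflex lacks voiceless (/ʈʂ/); alveolo-palatal lacks voiceless (/tɕ/).

/tʃ/, /ʈʂ/, /tɕ/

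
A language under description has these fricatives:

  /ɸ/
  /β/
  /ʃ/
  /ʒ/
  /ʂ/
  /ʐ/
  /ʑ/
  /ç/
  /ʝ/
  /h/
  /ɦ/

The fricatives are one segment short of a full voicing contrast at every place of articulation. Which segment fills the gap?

/ɕ/

Voiceless: /ɸ/ (bilabial), /ʃ/ (postalveolar), /ʂ/ (retroflex), /ç/ (palatal), /h/ (glottal).
Voiced: /β/ (bilabial), /ʒ/ (postalveolar), /ʐ/ (retroflex), /ʑ/ (alveolo-palatal), /ʝ/ (palatal), /ɦ/ (glottal).
The alveolo-palatal row has no voiceless member, so the gap is the voiceless alveolo-palatal fricative /ɕ/.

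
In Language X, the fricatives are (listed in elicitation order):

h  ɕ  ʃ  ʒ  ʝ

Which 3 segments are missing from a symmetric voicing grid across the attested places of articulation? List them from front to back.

/ʑ/, /ç/, /ɦ/

place of articulation  voiceless  voiced  
postalveolar      ʃ         ʒ       
alveolo-palatal   ɕ         —       
palatal           —         ʝ       
glottal           h         —       
Gaps, from front to back: alveolo-palatal lacks voiced (/ʑ/); palatal lacks voiceless (/ç/); glottal lacks voiced (/ɦ/).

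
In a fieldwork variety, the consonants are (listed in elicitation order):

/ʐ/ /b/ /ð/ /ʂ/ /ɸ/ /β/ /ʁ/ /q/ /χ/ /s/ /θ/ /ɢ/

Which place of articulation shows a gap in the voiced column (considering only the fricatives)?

alveolar

Voiceless: /ɸ/ (bilabial), /θ/ (dental), /s/ (alveolar), /ʂ/ (retroflex), /χ/ (uvular).
Voiced: /β/ (bilabial), /ð/ (dental), /ʐ/ (retroflex), /ʁ/ (uvular).
Every place of articulation has a voiced member except alveolar, where /z/ would be expected.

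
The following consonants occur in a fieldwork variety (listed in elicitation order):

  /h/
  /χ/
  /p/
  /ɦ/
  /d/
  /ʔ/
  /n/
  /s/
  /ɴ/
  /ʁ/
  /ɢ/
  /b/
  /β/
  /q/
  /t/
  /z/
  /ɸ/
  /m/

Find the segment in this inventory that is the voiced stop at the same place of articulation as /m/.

/b/

/m/ is a bilabial nasal.
The voiced stop at the same place is a voiced bilabial stop — in this inventory, /b/.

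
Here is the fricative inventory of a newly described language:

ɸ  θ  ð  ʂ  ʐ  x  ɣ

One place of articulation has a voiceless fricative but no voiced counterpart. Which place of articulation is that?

bilabial

bilabial: voiceless /ɸ/, voiced —.
dental: voiceless /θ/, voiced /ð/.
retroflex: voiceless /ʂ/, voiced /ʐ/.
velar: voiceless /x/, voiced /ɣ/.
Every place of articulation has a voiced member except bilabial, where /β/ would be expected.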